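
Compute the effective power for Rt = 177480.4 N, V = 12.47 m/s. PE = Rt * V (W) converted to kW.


Formula: PE = Rt * V / 1000 (kW)
Step 1 — PE (W) = 177480.4 * 12.47 = 2213180.588 W
Step 2 — PE (kW) = 2213180.588 / 1000 ≈ 2213.2 kW (5 s.f.)

2213.2 kW


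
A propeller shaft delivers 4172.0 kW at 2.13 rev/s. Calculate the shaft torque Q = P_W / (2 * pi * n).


Formula: Q = P_W / (2 * pi * n)
Step 1 — P_W = 4172.0 kW * 1000 = 4172000.0 W
Step 2 — 2 * pi * n = 2 * pi * 2.13 = 13.383185
Step 3 — Q = 4172000.0 / 13.383185 ≈ 311730 N·m (5 s.f.)

311730 N·m


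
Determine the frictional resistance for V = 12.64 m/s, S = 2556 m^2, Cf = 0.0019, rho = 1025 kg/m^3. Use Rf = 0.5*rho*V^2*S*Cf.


Formula: Rf = 0.5 * rho * V^2 * S * Cf
Step 1 — V^2 = 12.64^2 = 159.7696
Step 2 — 0.5 * rho * V^2 = 0.5 * 1025 * 159.7696 = 81881.92
Step 3 — Rf = 81881.92 * 2556 * 0.0019 ≈ 397650 N (5 s.f.)

397650 N


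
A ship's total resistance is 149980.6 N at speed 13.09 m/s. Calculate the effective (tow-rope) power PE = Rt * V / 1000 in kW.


Formula: PE = Rt * V / 1000 (kW)
Step 1 — PE (W) = 149980.6 * 13.09 = 1963246.054 W
Step 2 — PE (kW) = 1963246.054 / 1000 ≈ 1963.2 kW (5 s.f.)

1963.2 kW


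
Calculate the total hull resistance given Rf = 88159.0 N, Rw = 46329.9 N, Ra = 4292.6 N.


Formula: Rt = Rf + Rw + Ra
Substituting: Rt = 88159.0 + 46329.9 + 4292.6
Result: Rt = 138781.5 N

138781.5 N


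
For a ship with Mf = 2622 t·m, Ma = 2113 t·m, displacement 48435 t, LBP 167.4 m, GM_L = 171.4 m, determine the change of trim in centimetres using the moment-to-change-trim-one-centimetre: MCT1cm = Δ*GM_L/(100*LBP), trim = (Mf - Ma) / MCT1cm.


Formula: net trimming moment = Mf - Ma; MCT1cm = Δ*GM_L/(100*LBP); trim = net moment / MCT1cm
Step 1 — net trimming moment = 2622 - 2113 = 509 t·m
Step 2 — MCT1cm = 48435 * 171.4 / (100 * 167.4) = 495.9235 t·m/cm
Step 3 — trim = 509 / 495.9235 ≈ 1.0264 cm (5 s.f.)

1.0264 cm


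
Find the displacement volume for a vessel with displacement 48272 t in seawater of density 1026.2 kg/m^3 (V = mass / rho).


Formula: V = mass / rho
Step 1 — convert tonnes to kg: 48272 t * 1000 = 48272000 kg
Step 2 — V = 48272000 / 1026.2 ≈ 47040 m^3 (5 s.f.)

47040 m^3


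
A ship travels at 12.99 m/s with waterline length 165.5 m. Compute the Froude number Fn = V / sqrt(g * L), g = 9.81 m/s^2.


Formula: Fn = V / sqrt(g * L)
Step 1 — g * L = 9.81 * 165.5 = 1623.555
Step 2 — sqrt(g * L) = sqrt(1623.555) = 40.293362
Step 3 — Fn = 12.99 / 40.293362 ≈ 0.32239 (5 s.f.)

0.32239


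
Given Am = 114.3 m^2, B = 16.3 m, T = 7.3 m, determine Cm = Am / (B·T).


Formula: Cm = Am / (B * T)
Step 1 — B * T = 16.3 * 7.3 = 118.99 m^2
Step 2 — Cm = 114.3 / 118.99 ≈ 0.96058 (5 s.f.)

0.96058


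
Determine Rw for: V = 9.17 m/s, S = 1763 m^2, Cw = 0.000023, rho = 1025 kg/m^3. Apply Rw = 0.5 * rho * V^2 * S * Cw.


Formula: Rw = 0.5 * rho * V^2 * S * Cw
Step 1 — V^2 = 9.17^2 = 84.0889
Step 2 — 0.5 * rho * V^2 = 0.5 * 1025 * 84.0889 = 43095.56125
Step 3 — Rw = 43095.56125 * 1763 * 0.000023 ≈ 1747.5 N (5 s.f.)

1747.5 N


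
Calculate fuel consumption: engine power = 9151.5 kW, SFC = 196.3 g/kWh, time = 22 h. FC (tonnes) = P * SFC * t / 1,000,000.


Formula: FC (tonnes) = P * SFC * t / 1,000,000
Step 1 — P * SFC * t = 9151.5 * 196.3 * 22 = 39521667.9 g
Step 2 — FC (tonnes) = 39521667.9 / 1,000,000 ≈ 39.522 tonnes (5 s.f.)

39.522 tonnes


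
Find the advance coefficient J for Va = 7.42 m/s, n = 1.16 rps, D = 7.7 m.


Formula: J = Va / (n * D)
Step 1 — n * D = 1.16 * 7.7 = 8.932
Step 2 — J = 7.42 / 8.932 ≈ 0.83072 (5 s.f.)

0.83072


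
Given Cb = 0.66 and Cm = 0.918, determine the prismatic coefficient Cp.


Formula: Cp = Cb / Cm
Substituting: Cp = 0.66 / 0.918
Result: Cp ≈ 0.71895 (5 s.f.)

0.71895


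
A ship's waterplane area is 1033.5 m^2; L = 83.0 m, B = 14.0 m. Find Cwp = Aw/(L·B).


Formula: Cwp = Aw / (L * B)
Step 1 — L * B = 83.0 * 14.0 = 1162.0 m^2
Step 2 — Cwp = 1033.5 / 1162.0 ≈ 0.88941 (5 s.f.)

0.88941


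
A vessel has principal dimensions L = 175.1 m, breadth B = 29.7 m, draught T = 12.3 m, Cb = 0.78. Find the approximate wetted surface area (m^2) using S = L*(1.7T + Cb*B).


Formula: S = 1.7*L*T + V/T with V = Cb*L*B*T, i.e. S = L * (1.7*T + Cb*B)
Step 1 — 1.7*T = 1.7 * 12.3 = 20.91 m
Step 2 — Cb*B = 0.78 * 29.7 = 23.166 m
Step 3 — 1.7*T + Cb*B = 20.91 + 23.166 = 44.076 m
Step 4 — S = 175.1 * 44.076 ≈ 7717.7 m^2 (5 s.f.)

7717.7 m^2


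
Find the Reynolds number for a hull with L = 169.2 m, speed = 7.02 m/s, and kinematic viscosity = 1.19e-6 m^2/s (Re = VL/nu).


Formula: Re = V * L / nu
Step 1 — V * L = 7.02 * 169.2 = 1187.784 m^2/s
Step 2 — Re = 1187.784 / 1.19e-6 = 9.98e+08

9.98e+08


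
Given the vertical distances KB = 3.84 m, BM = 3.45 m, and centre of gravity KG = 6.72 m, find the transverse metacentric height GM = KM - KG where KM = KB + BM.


Formula: GM = KB + BM - KG
Step 1 — KM = KB + BM = 3.84 + 3.45 = 7.29 m
Step 2 — GM = KM - KG = 7.29 - 6.72 = 0.57 m

0.57 m


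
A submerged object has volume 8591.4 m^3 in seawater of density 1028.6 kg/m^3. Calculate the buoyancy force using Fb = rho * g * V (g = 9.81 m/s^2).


Formula: Fb = rho * g * V
Substituting: Fb = 1028.6 * 9.81 * 8591.4
Intermediate: 1028.6 * 9.81 = 10090.566
Result: Fb = 10090.566 * 8591.4 ≈ 86692000 N (5 s.f.)

86692000 N


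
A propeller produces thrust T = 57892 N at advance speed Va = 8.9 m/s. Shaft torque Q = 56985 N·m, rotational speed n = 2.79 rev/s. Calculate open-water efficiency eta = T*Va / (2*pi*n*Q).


Formula: eta = T * Va / (2 * pi * n * Q)
Step 1 — numerator = T * Va = 57892 * 8.9 = 515238.8
Step 2 — 2 * pi * n = 2 * pi * 2.79 = 17.530087
Step 3 — denominator = 17.530087 * 56985 = 998952.01
Step 4 — eta = 515238.8 / 998952.01 ≈ 0.51578 (5 s.f.)

0.51578


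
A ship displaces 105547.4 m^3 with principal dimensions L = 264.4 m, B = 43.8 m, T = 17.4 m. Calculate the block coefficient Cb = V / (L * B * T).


Formula: Cb = V / (L * B * T)
Step 1 — L * B * T = 264.4 * 43.8 * 17.4 = 201504.528 m^3
Step 2 — Cb = 105547.4 / 201504.528 ≈ 0.52380 (5 s.f.)

0.52380


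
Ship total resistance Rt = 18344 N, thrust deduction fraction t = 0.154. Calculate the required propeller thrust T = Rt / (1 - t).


Formula: T = Rt / (1 - t)
Step 1 — (1 - t) = 1 - 0.154 = 0.846
Step 2 — T = 18344 / 0.846 ≈ 21683 N (5 s.f.)

21683 N


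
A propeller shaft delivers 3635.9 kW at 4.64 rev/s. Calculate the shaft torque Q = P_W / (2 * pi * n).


Formula: Q = P_W / (2 * pi * n)
Step 1 — P_W = 3635.9 kW * 1000 = 3635900.0 W
Step 2 — 2 * pi * n = 2 * pi * 4.64 = 29.15398
Step 3 — Q = 3635900.0 / 29.15398 ≈ 124710 N·m (5 s.f.)

124710 N·m


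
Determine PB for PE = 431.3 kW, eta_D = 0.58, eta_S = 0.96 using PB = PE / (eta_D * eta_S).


Formula: PB = PE / (eta_D * eta_S)
Step 1 — combined efficiency = eta_D * eta_S = 0.58 * 0.96 = 0.5568
Step 2 — PB = 431.3 / 0.5568 ≈ 774.60 kW (5 s.f.)

774.60 kW


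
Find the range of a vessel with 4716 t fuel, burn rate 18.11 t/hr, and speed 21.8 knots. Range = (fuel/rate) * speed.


Formula: endurance = fuel / rate; range = endurance * speed
Step 1 — endurance = 4716 / 18.11 = 260.4086 hours
Step 2 — range = 260.4086 * 21.8 ≈ 5676.9 nautical miles (5 s.f.)

5676.9 NM


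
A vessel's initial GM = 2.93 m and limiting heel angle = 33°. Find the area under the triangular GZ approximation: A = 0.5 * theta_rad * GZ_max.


Formula: GZ_max = GM * sin(theta); Area = 0.5 * theta_rad * GZ_max
Step 1 — GZ_max = 2.93 * sin(33°) = 2.93 * 0.544639 = 1.595792 m
Step 2 — theta_rad = 33 * pi/180 = 0.575959 rad
Step 3 — Area = 0.5 * 0.575959 * 1.595792 ≈ 0.45956 m·rad (5 s.f.)

0.45956 m·rad


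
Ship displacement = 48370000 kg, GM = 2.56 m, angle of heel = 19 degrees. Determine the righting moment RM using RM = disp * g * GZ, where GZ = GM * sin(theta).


Formula: GZ = GM * sin(theta); RM = disp * g * GZ
Step 1 — GZ = 2.56 * sin(19°) = 2.56 * 0.325568 = 0.833454 m
Step 2 — RM = 48370000 * 9.81 * 0.833454 ≈ 395480000 N·m (5 s.f.)

395480000 N·m


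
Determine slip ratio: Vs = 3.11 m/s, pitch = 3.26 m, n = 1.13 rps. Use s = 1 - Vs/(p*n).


Formula: s = 1 - Vs / (p * n)
Step 1 — p * n = 3.26 * 1.13 = 3.6838
Step 2 — Vs / (p*n) = 3.11 / 3.6838 = 0.844237 (6 d.p.)
Step 3 — s = 1 - 0.844237 = 0.155763

0.155763


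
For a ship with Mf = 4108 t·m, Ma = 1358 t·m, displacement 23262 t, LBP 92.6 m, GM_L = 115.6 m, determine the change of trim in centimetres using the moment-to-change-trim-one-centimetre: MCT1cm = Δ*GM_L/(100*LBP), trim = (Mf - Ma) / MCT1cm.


Formula: net trimming moment = Mf - Ma; MCT1cm = Δ*GM_L/(100*LBP); trim = net moment / MCT1cm
Step 1 — net trimming moment = 4108 - 1358 = 2750 t·m
Step 2 — MCT1cm = 23262 * 115.6 / (100 * 92.6) = 290.3982 t·m/cm
Step 3 — trim = 2750 / 290.3982 ≈ 9.4698 cm (5 s.f.)

9.4698 cm


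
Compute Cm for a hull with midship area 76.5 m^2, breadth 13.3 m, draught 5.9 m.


Formula: Cm = Am / (B * T)
Step 1 — B * T = 13.3 * 5.9 = 78.47 m^2
Step 2 — Cm = 76.5 / 78.47 ≈ 0.97489 (5 s.f.)

0.97489


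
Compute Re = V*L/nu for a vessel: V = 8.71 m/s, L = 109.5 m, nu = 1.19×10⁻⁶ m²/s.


Formula: Re = V * L / nu
Step 1 — V * L = 8.71 * 109.5 = 953.745 m^2/s
Step 2 — Re = 953.745 / 1.19e-6 = 8.01e+08

8.01e+08


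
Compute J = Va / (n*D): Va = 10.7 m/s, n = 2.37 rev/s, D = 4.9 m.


Formula: J = Va / (n * D)
Step 1 — n * D = 2.37 * 4.9 = 11.613
Step 2 — J = 10.7 / 11.613 ≈ 0.92138 (5 s.f.)

0.92138


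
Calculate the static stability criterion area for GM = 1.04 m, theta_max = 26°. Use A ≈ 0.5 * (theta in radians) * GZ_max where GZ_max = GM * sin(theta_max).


Formula: GZ_max = GM * sin(theta); Area = 0.5 * theta_rad * GZ_max
Step 1 — GZ_max = 1.04 * sin(26°) = 1.04 * 0.438371 = 0.455906 m
Step 2 — theta_rad = 26 * pi/180 = 0.453786 rad
Step 3 — Area = 0.5 * 0.453786 * 0.455906 ≈ 0.10344 m·rad (5 s.f.)

0.10344 m·rad


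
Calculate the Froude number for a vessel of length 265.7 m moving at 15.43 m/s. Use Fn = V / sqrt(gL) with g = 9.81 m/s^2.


Formula: Fn = V / sqrt(g * L)
Step 1 — g * L = 9.81 * 265.7 = 2606.517
Step 2 — sqrt(g * L) = sqrt(2606.517) = 51.05406
Step 3 — Fn = 15.43 / 51.05406 ≈ 0.30223 (5 s.f.)

0.30223


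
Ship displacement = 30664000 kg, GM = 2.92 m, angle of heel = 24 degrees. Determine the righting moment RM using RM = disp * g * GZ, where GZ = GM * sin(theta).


Formula: GZ = GM * sin(theta); RM = disp * g * GZ
Step 1 — GZ = 2.92 * sin(24°) = 2.92 * 0.406737 = 1.187672 m
Step 2 — RM = 30664000 * 9.81 * 1.187672 ≈ 357270000 N·m (5 s.f.)

357270000 N·m


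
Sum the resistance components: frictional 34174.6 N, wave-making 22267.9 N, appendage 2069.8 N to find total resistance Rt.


Formula: Rt = Rf + Rw + Ra
Substituting: Rt = 34174.6 + 22267.9 + 2069.8
Result: Rt = 58512.3 N

58512.3 N


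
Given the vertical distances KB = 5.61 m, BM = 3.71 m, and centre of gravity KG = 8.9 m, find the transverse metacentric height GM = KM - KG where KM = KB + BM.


Formula: GM = KB + BM - KG
Step 1 — KM = KB + BM = 5.61 + 3.71 = 9.32 m
Step 2 — GM = KM - KG = 9.32 - 8.9 = 0.42 m

0.42 m


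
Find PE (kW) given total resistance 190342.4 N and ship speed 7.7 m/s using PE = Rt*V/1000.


Formula: PE = Rt * V / 1000 (kW)
Step 1 — PE (W) = 190342.4 * 7.7 = 1465636.48 W
Step 2 — PE (kW) = 1465636.48 / 1000 ≈ 1465.6 kW (5 s.f.)

1465.6 kW


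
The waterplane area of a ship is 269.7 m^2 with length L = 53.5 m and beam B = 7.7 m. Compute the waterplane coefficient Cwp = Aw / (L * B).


Formula: Cwp = Aw / (L * B)
Step 1 — L * B = 53.5 * 7.7 = 411.95 m^2
Step 2 — Cwp = 269.7 / 411.95 ≈ 0.65469 (5 s.f.)

0.65469


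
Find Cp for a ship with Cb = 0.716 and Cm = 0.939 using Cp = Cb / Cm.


Formula: Cp = Cb / Cm
Substituting: Cp = 0.716 / 0.939
Result: Cp ≈ 0.76251 (5 s.f.)

0.76251


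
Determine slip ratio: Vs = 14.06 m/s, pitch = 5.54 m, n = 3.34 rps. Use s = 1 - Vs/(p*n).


Formula: s = 1 - Vs / (p * n)
Step 1 — p * n = 5.54 * 3.34 = 18.5036
Step 2 — Vs / (p*n) = 14.06 / 18.5036 = 0.759852 (6 d.p.)
Step 3 — s = 1 - 0.759852 = 0.240148

0.240148


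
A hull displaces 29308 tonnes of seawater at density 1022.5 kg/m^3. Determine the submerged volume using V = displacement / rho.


Formula: V = mass / rho
Step 1 — convert tonnes to kg: 29308 t * 1000 = 29308000 kg
Step 2 — V = 29308000 / 1022.5 ≈ 28663 m^3 (5 s.f.)

28663 m^3


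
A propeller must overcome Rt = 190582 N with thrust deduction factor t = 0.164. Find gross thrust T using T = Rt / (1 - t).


Formula: T = Rt / (1 - t)
Step 1 — (1 - t) = 1 - 0.164 = 0.836
Step 2 — T = 190582 / 0.836 ≈ 227970 N (5 s.f.)

227970 N


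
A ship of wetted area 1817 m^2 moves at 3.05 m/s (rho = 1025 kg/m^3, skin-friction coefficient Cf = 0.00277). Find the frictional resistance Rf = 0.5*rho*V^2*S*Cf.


Formula: Rf = 0.5 * rho * V^2 * S * Cf
Step 1 — V^2 = 3.05^2 = 9.3025
Step 2 — 0.5 * rho * V^2 = 0.5 * 1025 * 9.3025 = 4767.53125
Step 3 — Rf = 4767.53125 * 1817 * 0.00277 ≈ 23995 N (5 s.f.)

23995 N


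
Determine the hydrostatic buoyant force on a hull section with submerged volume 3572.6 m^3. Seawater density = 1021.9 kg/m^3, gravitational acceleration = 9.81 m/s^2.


Formula: Fb = rho * g * V
Substituting: Fb = 1021.9 * 9.81 * 3572.6
Intermediate: 1021.9 * 9.81 = 10024.839
Result: Fb = 10024.839 * 3572.6 ≈ 35815000 N (5 s.f.)

35815000 N


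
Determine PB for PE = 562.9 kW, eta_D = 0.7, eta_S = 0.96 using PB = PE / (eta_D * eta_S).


Formula: PB = PE / (eta_D * eta_S)
Step 1 — combined efficiency = eta_D * eta_S = 0.7 * 0.96 = 0.672
Step 2 — PB = 562.9 / 0.672 ≈ 837.65 kW (5 s.f.)

837.65 kW


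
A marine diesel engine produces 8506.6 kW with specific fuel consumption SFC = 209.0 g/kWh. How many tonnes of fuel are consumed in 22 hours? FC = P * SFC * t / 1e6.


Formula: FC (tonnes) = P * SFC * t / 1,000,000
Step 1 — P * SFC * t = 8506.6 * 209.0 * 22 = 39113346.8 g
Step 2 — FC (tonnes) = 39113346.8 / 1,000,000 ≈ 39.113 tonnes (5 s.f.)

39.113 tonnes


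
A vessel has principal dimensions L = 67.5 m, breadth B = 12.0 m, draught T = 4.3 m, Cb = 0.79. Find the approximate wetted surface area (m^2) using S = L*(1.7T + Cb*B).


Formula: S = 1.7*L*T + V/T with V = Cb*L*B*T, i.e. S = L * (1.7*T + Cb*B)
Step 1 — 1.7*T = 1.7 * 4.3 = 7.31 m
Step 2 — Cb*B = 0.79 * 12.0 = 9.48 m
Step 3 — 1.7*T + Cb*B = 7.31 + 9.48 = 16.79 m
Step 4 — S = 67.5 * 16.79 ≈ 1133.3 m^2 (5 s.f.)

1133.3 m^2


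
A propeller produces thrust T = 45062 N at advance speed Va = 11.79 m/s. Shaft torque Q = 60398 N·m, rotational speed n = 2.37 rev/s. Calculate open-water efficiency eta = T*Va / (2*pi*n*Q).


Formula: eta = T * Va / (2 * pi * n * Q)
Step 1 — numerator = T * Va = 45062 * 11.79 = 531280.98
Step 2 — 2 * pi * n = 2 * pi * 2.37 = 14.891149
Step 3 — denominator = 14.891149 * 60398 = 899395.62
Step 4 — eta = 531280.98 / 899395.62 ≈ 0.59071 (5 s.f.)

0.59071


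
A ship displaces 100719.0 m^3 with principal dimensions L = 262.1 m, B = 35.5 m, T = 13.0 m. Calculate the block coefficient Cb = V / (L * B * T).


Formula: Cb = V / (L * B * T)
Step 1 — L * B * T = 262.1 * 35.5 * 13.0 = 120959.15 m^3
Step 2 — Cb = 100719.0 / 120959.15 ≈ 0.83267 (5 s.f.)

0.83267


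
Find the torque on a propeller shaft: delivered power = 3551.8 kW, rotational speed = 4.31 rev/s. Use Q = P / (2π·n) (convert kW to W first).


Formula: Q = P_W / (2 * pi * n)
Step 1 — P_W = 3551.8 kW * 1000 = 3551800.0 W
Step 2 — 2 * pi * n = 2 * pi * 4.31 = 27.080529
Step 3 — Q = 3551800.0 / 27.080529 ≈ 131160 N·m (5 s.f.)

131160 N·m


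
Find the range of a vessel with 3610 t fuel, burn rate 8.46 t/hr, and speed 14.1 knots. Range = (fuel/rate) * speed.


Formula: endurance = fuel / rate; range = endurance * speed
Step 1 — endurance = 3610 / 8.46 = 426.7139 hours
Step 2 — range = 426.7139 * 14.1 ≈ 6016.7 nautical miles (5 s.f.)

6016.7 NM


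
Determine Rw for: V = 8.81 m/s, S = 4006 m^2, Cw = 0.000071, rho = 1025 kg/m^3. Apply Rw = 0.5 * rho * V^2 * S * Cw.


Formula: Rw = 0.5 * rho * V^2 * S * Cw
Step 1 — V^2 = 8.81^2 = 77.6161
Step 2 — 0.5 * rho * V^2 = 0.5 * 1025 * 77.6161 = 39778.25125
Step 3 — Rw = 39778.25125 * 4006 * 0.000071 ≈ 11314 N (5 s.f.)

11314 N


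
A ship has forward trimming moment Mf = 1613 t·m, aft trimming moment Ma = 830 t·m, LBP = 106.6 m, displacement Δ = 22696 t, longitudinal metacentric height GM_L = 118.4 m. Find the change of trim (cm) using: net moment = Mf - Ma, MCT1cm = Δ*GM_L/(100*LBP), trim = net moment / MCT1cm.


Formula: net trimming moment = Mf - Ma; MCT1cm = Δ*GM_L/(100*LBP); trim = net moment / MCT1cm
Step 1 — net trimming moment = 1613 - 830 = 783 t·m
Step 2 — MCT1cm = 22696 * 118.4 / (100 * 106.6) = 252.0832 t·m/cm
Step 3 — trim = 783 / 252.0832 ≈ 3.1061 cm (5 s.f.)

3.1061 cm


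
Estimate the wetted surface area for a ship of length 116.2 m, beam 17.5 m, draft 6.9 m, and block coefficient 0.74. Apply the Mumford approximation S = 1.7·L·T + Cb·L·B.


Formula: S = 1.7*L*T + V/T with V = Cb*L*B*T, i.e. S = L * (1.7*T + Cb*B)
Step 1 — 1.7*T = 1.7 * 6.9 = 11.73 m
Step 2 — Cb*B = 0.74 * 17.5 = 12.95 m
Step 3 — 1.7*T + Cb*B = 11.73 + 12.95 = 24.68 m
Step 4 — S = 116.2 * 24.68 ≈ 2867.8 m^2 (5 s.f.)

2867.8 m^2


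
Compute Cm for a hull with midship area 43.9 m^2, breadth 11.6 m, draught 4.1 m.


Formula: Cm = Am / (B * T)
Step 1 — B * T = 11.6 * 4.1 = 47.56 m^2
Step 2 — Cm = 43.9 / 47.56 ≈ 0.92304 (5 s.f.)

0.92304


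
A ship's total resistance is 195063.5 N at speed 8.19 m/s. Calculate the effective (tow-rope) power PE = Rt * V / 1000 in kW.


Formula: PE = Rt * V / 1000 (kW)
Step 1 — PE (W) = 195063.5 * 8.19 = 1597570.065 W
Step 2 — PE (kW) = 1597570.065 / 1000 ≈ 1597.6 kW (5 s.f.)

1597.6 kW


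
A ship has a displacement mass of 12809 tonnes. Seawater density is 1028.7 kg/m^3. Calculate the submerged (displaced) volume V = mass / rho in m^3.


Formula: V = mass / rho
Step 1 — convert tonnes to kg: 12809 t * 1000 = 12809000 kg
Step 2 — V = 12809000 / 1028.7 ≈ 12452 m^3 (5 s.f.)

12452 m^3


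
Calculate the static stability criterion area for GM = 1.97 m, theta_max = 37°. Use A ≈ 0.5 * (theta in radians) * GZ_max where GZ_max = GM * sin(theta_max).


Formula: GZ_max = GM * sin(theta); Area = 0.5 * theta_rad * GZ_max
Step 1 — GZ_max = 1.97 * sin(37°) = 1.97 * 0.601815 = 1.185576 m
Step 2 — theta_rad = 37 * pi/180 = 0.645772 rad
Step 3 — Area = 0.5 * 0.645772 * 1.185576 ≈ 0.38281 m·rad (5 s.f.)

0.38281 m·rad


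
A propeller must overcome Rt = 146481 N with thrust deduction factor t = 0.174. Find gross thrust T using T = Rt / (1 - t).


Formula: T = Rt / (1 - t)
Step 1 — (1 - t) = 1 - 0.174 = 0.826
Step 2 — T = 146481 / 0.826 ≈ 177340 N (5 s.f.)

177340 N


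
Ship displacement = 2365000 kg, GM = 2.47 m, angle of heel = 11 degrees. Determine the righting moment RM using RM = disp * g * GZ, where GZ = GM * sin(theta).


Formula: GZ = GM * sin(theta); RM = disp * g * GZ
Step 1 — GZ = 2.47 * sin(11°) = 2.47 * 0.190809 = 0.471298 m
Step 2 — RM = 2365000 * 9.81 * 0.471298 ≈ 10934000 N·m (5 s.f.)

10934000 N·m


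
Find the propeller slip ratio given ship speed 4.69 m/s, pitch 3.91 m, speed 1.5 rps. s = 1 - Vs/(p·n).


Formula: s = 1 - Vs / (p * n)
Step 1 — p * n = 3.91 * 1.5 = 5.865
Step 2 — Vs / (p*n) = 4.69 / 5.865 = 0.799659 (6 d.p.)
Step 3 — s = 1 - 0.799659 = 0.200341

0.200341


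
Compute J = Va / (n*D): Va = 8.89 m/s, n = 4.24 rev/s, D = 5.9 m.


Formula: J = Va / (n * D)
Step 1 — n * D = 4.24 * 5.9 = 25.016
Step 2 — J = 8.89 / 25.016 ≈ 0.35537 (5 s.f.)

0.35537


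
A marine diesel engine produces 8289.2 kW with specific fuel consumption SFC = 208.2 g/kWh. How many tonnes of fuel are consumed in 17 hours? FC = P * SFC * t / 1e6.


Formula: FC (tonnes) = P * SFC * t / 1,000,000
Step 1 — P * SFC * t = 8289.2 * 208.2 * 17 = 29338794.48 g
Step 2 — FC (tonnes) = 29338794.48 / 1,000,000 ≈ 29.339 tonnes (5 s.f.)

29.339 tonnes


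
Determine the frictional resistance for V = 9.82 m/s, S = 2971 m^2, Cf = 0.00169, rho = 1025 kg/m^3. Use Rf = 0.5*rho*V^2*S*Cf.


Formula: Rf = 0.5 * rho * V^2 * S * Cf
Step 1 — V^2 = 9.82^2 = 96.4324
Step 2 — 0.5 * rho * V^2 = 0.5 * 1025 * 96.4324 = 49421.605
Step 3 — Rf = 49421.605 * 2971 * 0.00169 ≈ 248150 N (5 s.f.)

248150 N


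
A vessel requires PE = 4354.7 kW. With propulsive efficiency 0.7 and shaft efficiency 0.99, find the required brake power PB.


Formula: PB = PE / (eta_D * eta_S)
Step 1 — combined efficiency = eta_D * eta_S = 0.7 * 0.99 = 0.693
Step 2 — PB = 4354.7 / 0.693 ≈ 6283.8 kW (5 s.f.)

6283.8 kW


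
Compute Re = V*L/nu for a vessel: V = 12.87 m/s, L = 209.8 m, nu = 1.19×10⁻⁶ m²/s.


Formula: Re = V * L / nu
Step 1 — V * L = 12.87 * 209.8 = 2700.126 m^2/s
Step 2 — Re = 2700.126 / 1.19e-6 = 2.27e+09

2.27e+09


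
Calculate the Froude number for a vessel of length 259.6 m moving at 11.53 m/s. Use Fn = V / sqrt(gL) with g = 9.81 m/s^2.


Formula: Fn = V / sqrt(g * L)
Step 1 — g * L = 9.81 * 259.6 = 2546.676
Step 2 — sqrt(g * L) = sqrt(2546.676) = 50.464601
Step 3 — Fn = 11.53 / 50.464601 ≈ 0.22848 (5 s.f.)

0.22848


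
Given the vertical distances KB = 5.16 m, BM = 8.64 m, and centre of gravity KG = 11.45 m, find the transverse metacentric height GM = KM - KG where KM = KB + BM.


Formula: GM = KB + BM - KG
Step 1 — KM = KB + BM = 5.16 + 8.64 = 13.8 m
Step 2 — GM = KM - KG = 13.8 - 11.45 = 2.35 m

2.35 m


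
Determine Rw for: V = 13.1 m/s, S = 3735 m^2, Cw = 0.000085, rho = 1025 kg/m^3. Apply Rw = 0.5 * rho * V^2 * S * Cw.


Formula: Rw = 0.5 * rho * V^2 * S * Cw
Step 1 — V^2 = 13.1^2 = 171.61
Step 2 — 0.5 * rho * V^2 = 0.5 * 1025 * 171.61 = 87950.125
Step 3 — Rw = 87950.125 * 3735 * 0.000085 ≈ 27922 N (5 s.f.)

27922 N


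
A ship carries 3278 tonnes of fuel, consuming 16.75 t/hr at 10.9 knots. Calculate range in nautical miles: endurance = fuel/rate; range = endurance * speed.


Formula: endurance = fuel / rate; range = endurance * speed
Step 1 — endurance = 3278 / 16.75 = 195.7015 hours
Step 2 — range = 195.7015 * 10.9 ≈ 2133.1 nautical miles (5 s.f.)

2133.1 NM


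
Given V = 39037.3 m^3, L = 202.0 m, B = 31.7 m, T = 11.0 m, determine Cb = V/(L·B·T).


Formula: Cb = V / (L * B * T)
Step 1 — L * B * T = 202.0 * 31.7 * 11.0 = 70437.4 m^3
Step 2 — Cb = 39037.3 / 70437.4 ≈ 0.55421 (5 s.f.)

0.55421


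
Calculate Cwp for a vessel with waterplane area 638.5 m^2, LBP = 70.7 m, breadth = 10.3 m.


Formula: Cwp = Aw / (L * B)
Step 1 — L * B = 70.7 * 10.3 = 728.21 m^2
Step 2 — Cwp = 638.5 / 728.21 ≈ 0.87681 (5 s.f.)

0.87681


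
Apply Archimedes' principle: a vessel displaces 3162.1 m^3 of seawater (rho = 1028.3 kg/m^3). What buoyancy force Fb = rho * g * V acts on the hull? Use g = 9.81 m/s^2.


Formula: Fb = rho * g * V
Substituting: Fb = 1028.3 * 9.81 * 3162.1
Intermediate: 1028.3 * 9.81 = 10087.623
Result: Fb = 10087.623 * 3162.1 ≈ 31898000 N (5 s.f.)

31898000 N


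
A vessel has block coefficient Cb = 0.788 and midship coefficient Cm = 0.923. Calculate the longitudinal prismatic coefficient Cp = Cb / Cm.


Formula: Cp = Cb / Cm
Substituting: Cp = 0.788 / 0.923
Result: Cp ≈ 0.85374 (5 s.f.)

0.85374


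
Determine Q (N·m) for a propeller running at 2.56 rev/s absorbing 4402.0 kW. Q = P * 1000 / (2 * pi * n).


Formula: Q = P_W / (2 * pi * n)
Step 1 — P_W = 4402.0 kW * 1000 = 4402000.0 W
Step 2 — 2 * pi * n = 2 * pi * 2.56 = 16.084954
Step 3 — Q = 4402000.0 / 16.084954 ≈ 273670 N·m (5 s.f.)

273670 N·m


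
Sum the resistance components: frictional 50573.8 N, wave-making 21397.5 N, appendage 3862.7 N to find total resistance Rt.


Formula: Rt = Rf + Rw + Ra
Substituting: Rt = 50573.8 + 21397.5 + 3862.7
Result: Rt = 75834.0 N

75834.0 N


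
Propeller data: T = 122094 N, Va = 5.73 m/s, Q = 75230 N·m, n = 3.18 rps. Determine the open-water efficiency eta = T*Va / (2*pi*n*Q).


Formula: eta = T * Va / (2 * pi * n * Q)
Step 1 — numerator = T * Va = 122094 * 5.73 = 699598.62
Step 2 — 2 * pi * n = 2 * pi * 3.18 = 19.980529
Step 3 — denominator = 19.980529 * 75230 = 1503135.2
Step 4 — eta = 699598.62 / 1503135.2 ≈ 0.46543 (5 s.f.)

0.46543


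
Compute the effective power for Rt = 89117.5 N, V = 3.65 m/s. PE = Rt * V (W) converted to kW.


Formula: PE = Rt * V / 1000 (kW)
Step 1 — PE (W) = 89117.5 * 3.65 = 325278.875 W
Step 2 — PE (kW) = 325278.875 / 1000 ≈ 325.28 kW (5 s.f.)

325.28 kW


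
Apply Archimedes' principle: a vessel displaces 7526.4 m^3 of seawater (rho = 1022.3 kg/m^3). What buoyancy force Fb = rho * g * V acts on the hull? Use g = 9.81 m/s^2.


Formula: Fb = rho * g * V
Substituting: Fb = 1022.3 * 9.81 * 7526.4
Intermediate: 1022.3 * 9.81 = 10028.763
Result: Fb = 10028.763 * 7526.4 ≈ 75480000 N (5 s.f.)

75480000 N


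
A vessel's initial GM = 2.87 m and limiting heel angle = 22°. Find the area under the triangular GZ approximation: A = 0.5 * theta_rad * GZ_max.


Formula: GZ_max = GM * sin(theta); Area = 0.5 * theta_rad * GZ_max
Step 1 — GZ_max = 2.87 * sin(22°) = 2.87 * 0.374607 = 1.075122 m
Step 2 — theta_rad = 22 * pi/180 = 0.383972 rad
Step 3 — Area = 0.5 * 0.383972 * 1.075122 ≈ 0.20641 m·rad (5 s.f.)

0.20641 m·rad


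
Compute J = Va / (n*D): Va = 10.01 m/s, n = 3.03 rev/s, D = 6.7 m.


Formula: J = Va / (n * D)
Step 1 — n * D = 3.03 * 6.7 = 20.301
Step 2 — J = 10.01 / 20.301 ≈ 0.49308 (5 s.f.)

0.49308


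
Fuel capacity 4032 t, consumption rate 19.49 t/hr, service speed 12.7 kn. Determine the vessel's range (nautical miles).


Formula: endurance = fuel / rate; range = endurance * speed
Step 1 — endurance = 4032 / 19.49 = 206.8753 hours
Step 2 — range = 206.8753 * 12.7 ≈ 2627.3 nautical miles (5 s.f.)

2627.3 NM


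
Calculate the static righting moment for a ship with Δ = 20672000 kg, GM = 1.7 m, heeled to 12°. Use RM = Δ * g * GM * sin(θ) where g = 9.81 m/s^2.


Formula: GZ = GM * sin(theta); RM = disp * g * GZ
Step 1 — GZ = 1.7 * sin(12°) = 1.7 * 0.207912 = 0.35345 m
Step 2 — RM = 20672000 * 9.81 * 0.35345 ≈ 71677000 N·m (5 s.f.)

71677000 N·m


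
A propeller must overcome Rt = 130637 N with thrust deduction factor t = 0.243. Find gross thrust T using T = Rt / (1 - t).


Formula: T = Rt / (1 - t)
Step 1 — (1 - t) = 1 - 0.243 = 0.757
Step 2 — T = 130637 / 0.757 ≈ 172570 N (5 s.f.)

172570 N


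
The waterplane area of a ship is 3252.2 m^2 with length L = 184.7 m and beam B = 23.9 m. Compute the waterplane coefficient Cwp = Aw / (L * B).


Formula: Cwp = Aw / (L * B)
Step 1 — L * B = 184.7 * 23.9 = 4414.33 m^2
Step 2 — Cwp = 3252.2 / 4414.33 ≈ 0.73674 (5 s.f.)

0.73674


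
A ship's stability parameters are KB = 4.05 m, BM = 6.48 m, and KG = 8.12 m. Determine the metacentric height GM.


Formula: GM = KB + BM - KG
Step 1 — KM = KB + BM = 4.05 + 6.48 = 10.53 m
Step 2 — GM = KM - KG = 10.53 - 8.12 = 2.41 m

2.41 m


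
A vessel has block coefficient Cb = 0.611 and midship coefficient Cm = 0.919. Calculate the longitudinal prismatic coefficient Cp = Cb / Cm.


Formula: Cp = Cb / Cm
Substituting: Cp = 0.611 / 0.919
Result: Cp ≈ 0.66485 (5 s.f.)

0.66485


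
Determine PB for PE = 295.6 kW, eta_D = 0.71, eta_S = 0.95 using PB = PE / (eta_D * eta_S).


Formula: PB = PE / (eta_D * eta_S)
Step 1 — combined efficiency = eta_D * eta_S = 0.71 * 0.95 = 0.6745
Step 2 — PB = 295.6 / 0.6745 ≈ 438.25 kW (5 s.f.)

438.25 kW


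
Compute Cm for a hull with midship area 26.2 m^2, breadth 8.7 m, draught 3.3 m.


Formula: Cm = Am / (B * T)
Step 1 — B * T = 8.7 * 3.3 = 28.71 m^2
Step 2 — Cm = 26.2 / 28.71 ≈ 0.91257 (5 s.f.)

0.91257


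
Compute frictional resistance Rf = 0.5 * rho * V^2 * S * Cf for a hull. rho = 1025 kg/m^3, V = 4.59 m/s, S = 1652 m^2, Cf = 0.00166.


Formula: Rf = 0.5 * rho * V^2 * S * Cf
Step 1 — V^2 = 4.59^2 = 21.0681
Step 2 — 0.5 * rho * V^2 = 0.5 * 1025 * 21.0681 = 10797.40125
Step 3 — Rf = 10797.40125 * 1652 * 0.00166 ≈ 29610 N (5 s.f.)

29610 N


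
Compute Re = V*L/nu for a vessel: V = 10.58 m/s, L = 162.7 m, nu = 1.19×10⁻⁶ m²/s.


Formula: Re = V * L / nu
Step 1 — V * L = 10.58 * 162.7 = 1721.366 m^2/s
Step 2 — Re = 1721.366 / 1.19e-6 = 1.45e+09

1.45e+09


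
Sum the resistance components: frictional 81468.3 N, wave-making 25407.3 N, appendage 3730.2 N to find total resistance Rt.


Formula: Rt = Rf + Rw + Ra
Substituting: Rt = 81468.3 + 25407.3 + 3730.2
Result: Rt = 110605.8 N

110605.8 N


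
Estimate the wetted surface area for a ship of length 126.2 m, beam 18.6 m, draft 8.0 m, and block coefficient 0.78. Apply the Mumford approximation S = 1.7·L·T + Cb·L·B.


Formula: S = 1.7*L*T + V/T with V = Cb*L*B*T, i.e. S = L * (1.7*T + Cb*B)
Step 1 — 1.7*T = 1.7 * 8.0 = 13.6 m
Step 2 — Cb*B = 0.78 * 18.6 = 14.508 m
Step 3 — 1.7*T + Cb*B = 13.6 + 14.508 = 28.108 m
Step 4 — S = 126.2 * 28.108 ≈ 3547.2 m^2 (5 s.f.)

3547.2 m^2


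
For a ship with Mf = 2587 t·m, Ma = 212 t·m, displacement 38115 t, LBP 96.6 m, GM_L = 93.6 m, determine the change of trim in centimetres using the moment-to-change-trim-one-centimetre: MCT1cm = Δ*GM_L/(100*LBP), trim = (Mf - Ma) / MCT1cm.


Formula: net trimming moment = Mf - Ma; MCT1cm = Δ*GM_L/(100*LBP); trim = net moment / MCT1cm
Step 1 — net trimming moment = 2587 - 212 = 2375 t·m
Step 2 — MCT1cm = 38115 * 93.6 / (100 * 96.6) = 369.313 t·m/cm
Step 3 — trim = 2375 / 369.313 ≈ 6.4309 cm (5 s.f.)

6.4309 cm


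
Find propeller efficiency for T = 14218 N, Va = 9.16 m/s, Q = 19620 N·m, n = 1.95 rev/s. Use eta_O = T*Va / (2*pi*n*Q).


Formula: eta = T * Va / (2 * pi * n * Q)
Step 1 — numerator = T * Va = 14218 * 9.16 = 130236.88
Step 2 — 2 * pi * n = 2 * pi * 1.95 = 12.252211
Step 3 — denominator = 12.252211 * 19620 = 240388.38
Step 4 — eta = 130236.88 / 240388.38 ≈ 0.54178 (5 s.f.)

0.54178


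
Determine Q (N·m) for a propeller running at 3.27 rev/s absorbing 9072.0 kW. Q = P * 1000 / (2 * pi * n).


Formula: Q = P_W / (2 * pi * n)
Step 1 — P_W = 9072.0 kW * 1000 = 9072000.0 W
Step 2 — 2 * pi * n = 2 * pi * 3.27 = 20.546016
Step 3 — Q = 9072000.0 / 20.546016 ≈ 441550 N·m (5 s.f.)

441550 N·m


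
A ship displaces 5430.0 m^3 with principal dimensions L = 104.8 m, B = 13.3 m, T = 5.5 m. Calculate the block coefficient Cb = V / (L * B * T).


Formula: Cb = V / (L * B * T)
Step 1 — L * B * T = 104.8 * 13.3 * 5.5 = 7666.12 m^3
Step 2 — Cb = 5430.0 / 7666.12 ≈ 0.70831 (5 s.f.)

0.70831


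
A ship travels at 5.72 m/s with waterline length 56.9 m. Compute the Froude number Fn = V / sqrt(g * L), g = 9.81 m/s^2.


Formula: Fn = V / sqrt(g * L)
Step 1 — g * L = 9.81 * 56.9 = 558.189
Step 2 — sqrt(g * L) = sqrt(558.189) = 23.626024
Step 3 — Fn = 5.72 / 23.626024 ≈ 0.24211 (5 s.f.)

0.24211


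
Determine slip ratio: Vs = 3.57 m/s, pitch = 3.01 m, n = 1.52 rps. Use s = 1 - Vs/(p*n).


Formula: s = 1 - Vs / (p * n)
Step 1 — p * n = 3.01 * 1.52 = 4.5752
Step 2 — Vs / (p*n) = 3.57 / 4.5752 = 0.780294 (6 d.p.)
Step 3 — s = 1 - 0.780294 = 0.219706

0.219706


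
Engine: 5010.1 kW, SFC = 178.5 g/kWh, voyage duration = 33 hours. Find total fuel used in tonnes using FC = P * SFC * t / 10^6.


Formula: FC (tonnes) = P * SFC * t / 1,000,000
Step 1 — P * SFC * t = 5010.1 * 178.5 * 33 = 29511994.05 g
Step 2 — FC (tonnes) = 29511994.05 / 1,000,000 ≈ 29.512 tonnes (5 s.f.)

29.512 tonnes


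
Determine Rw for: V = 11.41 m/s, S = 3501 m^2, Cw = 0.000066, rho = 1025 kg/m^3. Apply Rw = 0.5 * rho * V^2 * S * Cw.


Formula: Rw = 0.5 * rho * V^2 * S * Cw
Step 1 — V^2 = 11.41^2 = 130.1881
Step 2 — 0.5 * rho * V^2 = 0.5 * 1025 * 130.1881 = 66721.40125
Step 3 — Rw = 66721.40125 * 3501 * 0.000066 ≈ 15417 N (5 s.f.)

15417 N


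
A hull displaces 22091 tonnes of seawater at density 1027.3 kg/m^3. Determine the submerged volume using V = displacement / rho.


Formula: V = mass / rho
Step 1 — convert tonnes to kg: 22091 t * 1000 = 22091000 kg
Step 2 — V = 22091000 / 1027.3 ≈ 21504 m^3 (5 s.f.)

21504 m^3


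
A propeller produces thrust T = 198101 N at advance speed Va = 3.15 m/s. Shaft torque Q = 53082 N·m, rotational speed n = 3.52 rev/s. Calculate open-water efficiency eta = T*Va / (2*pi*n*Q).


Formula: eta = T * Va / (2 * pi * n * Q)
Step 1 — numerator = T * Va = 198101 * 3.15 = 624018.15
Step 2 — 2 * pi * n = 2 * pi * 3.52 = 22.116812
Step 3 — denominator = 22.116812 * 53082 = 1174004.61
Step 4 — eta = 624018.15 / 1174004.61 ≈ 0.53153 (5 s.f.)

0.53153


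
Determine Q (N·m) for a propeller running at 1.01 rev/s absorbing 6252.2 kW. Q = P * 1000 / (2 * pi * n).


Formula: Q = P_W / (2 * pi * n)
Step 1 — P_W = 6252.2 kW * 1000 = 6252200.0 W
Step 2 — 2 * pi * n = 2 * pi * 1.01 = 6.346017
Step 3 — Q = 6252200.0 / 6.346017 ≈ 985220 N·m (5 s.f.)

985220 N·m


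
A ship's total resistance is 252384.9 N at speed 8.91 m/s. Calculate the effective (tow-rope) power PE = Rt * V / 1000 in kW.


Formula: PE = Rt * V / 1000 (kW)
Step 1 — PE (W) = 252384.9 * 8.91 = 2248749.459 W
Step 2 — PE (kW) = 2248749.459 / 1000 ≈ 2248.7 kW (5 s.f.)

2248.7 kW


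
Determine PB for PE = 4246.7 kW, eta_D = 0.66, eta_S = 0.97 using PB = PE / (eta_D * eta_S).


Formula: PB = PE / (eta_D * eta_S)
Step 1 — combined efficiency = eta_D * eta_S = 0.66 * 0.97 = 0.6402
Step 2 — PB = 4246.7 / 0.6402 ≈ 6633.4 kW (5 s.f.)

6633.4 kW


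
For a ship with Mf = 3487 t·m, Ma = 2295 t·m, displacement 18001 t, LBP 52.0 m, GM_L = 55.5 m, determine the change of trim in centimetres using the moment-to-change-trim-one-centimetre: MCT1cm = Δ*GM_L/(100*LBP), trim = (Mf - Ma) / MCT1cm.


Formula: net trimming moment = Mf - Ma; MCT1cm = Δ*GM_L/(100*LBP); trim = net moment / MCT1cm
Step 1 — net trimming moment = 3487 - 2295 = 1192 t·m
Step 2 — MCT1cm = 18001 * 55.5 / (100 * 52.0) = 192.1261 t·m/cm
Step 3 — trim = 1192 / 192.1261 ≈ 6.2043 cm (5 s.f.)

6.2043 cm


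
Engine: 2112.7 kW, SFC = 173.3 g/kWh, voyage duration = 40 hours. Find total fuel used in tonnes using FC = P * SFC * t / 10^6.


Formula: FC (tonnes) = P * SFC * t / 1,000,000
Step 1 — P * SFC * t = 2112.7 * 173.3 * 40 = 14645236.4 g
Step 2 — FC (tonnes) = 14645236.4 / 1,000,000 ≈ 14.645 tonnes (5 s.f.)

14.645 tonnes


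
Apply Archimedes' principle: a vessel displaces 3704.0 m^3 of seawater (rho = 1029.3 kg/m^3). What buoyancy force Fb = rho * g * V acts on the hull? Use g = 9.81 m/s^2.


Formula: Fb = rho * g * V
Substituting: Fb = 1029.3 * 9.81 * 3704.0
Intermediate: 1029.3 * 9.81 = 10097.433
Result: Fb = 10097.433 * 3704.0 ≈ 37401000 N (5 s.f.)

37401000 N


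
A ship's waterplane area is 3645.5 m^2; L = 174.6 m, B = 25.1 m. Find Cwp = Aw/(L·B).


Formula: Cwp = Aw / (L * B)
Step 1 — L * B = 174.6 * 25.1 = 4382.46 m^2
Step 2 — Cwp = 3645.5 / 4382.46 ≈ 0.83184 (5 s.f.)

0.83184


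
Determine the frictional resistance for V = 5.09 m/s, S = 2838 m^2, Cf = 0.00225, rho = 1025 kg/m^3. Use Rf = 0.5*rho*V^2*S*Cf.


Formula: Rf = 0.5 * rho * V^2 * S * Cf
Step 1 — V^2 = 5.09^2 = 25.9081
Step 2 — 0.5 * rho * V^2 = 0.5 * 1025 * 25.9081 = 13277.90125
Step 3 — Rf = 13277.90125 * 2838 * 0.00225 ≈ 84786 N (5 s.f.)

84786 N


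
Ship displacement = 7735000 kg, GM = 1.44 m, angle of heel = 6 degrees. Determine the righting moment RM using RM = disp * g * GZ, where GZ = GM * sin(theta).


Formula: GZ = GM * sin(theta); RM = disp * g * GZ
Step 1 — GZ = 1.44 * sin(6°) = 1.44 * 0.104528 = 0.15052 m
Step 2 — RM = 7735000 * 9.81 * 0.15052 ≈ 11422000 N·m (5 s.f.)

11422000 N·m


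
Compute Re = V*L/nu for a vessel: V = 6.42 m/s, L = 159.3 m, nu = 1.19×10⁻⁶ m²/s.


Formula: Re = V * L / nu
Step 1 — V * L = 6.42 * 159.3 = 1022.706 m^2/s
Step 2 — Re = 1022.706 / 1.19e-6 = 8.59e+08

8.59e+08


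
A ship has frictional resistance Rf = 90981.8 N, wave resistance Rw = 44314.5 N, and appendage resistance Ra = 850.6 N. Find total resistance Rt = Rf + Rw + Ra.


Formula: Rt = Rf + Rw + Ra
Substituting: Rt = 90981.8 + 44314.5 + 850.6
Result: Rt = 136146.9 N

136146.9 N


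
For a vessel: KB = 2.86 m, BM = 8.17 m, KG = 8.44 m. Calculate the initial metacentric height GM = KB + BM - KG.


Formula: GM = KB + BM - KG
Step 1 — KM = KB + BM = 2.86 + 8.17 = 11.03 m
Step 2 — GM = KM - KG = 11.03 - 8.44 = 2.59 m

2.59 m


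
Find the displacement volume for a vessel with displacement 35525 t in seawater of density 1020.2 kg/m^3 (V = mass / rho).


Formula: V = mass / rho
Step 1 — convert tonnes to kg: 35525 t * 1000 = 35525000 kg
Step 2 — V = 35525000 / 1020.2 ≈ 34822 m^3 (5 s.f.)

34822 m^3


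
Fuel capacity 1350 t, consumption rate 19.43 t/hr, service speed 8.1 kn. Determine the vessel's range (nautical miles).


Formula: endurance = fuel / rate; range = endurance * speed
Step 1 — endurance = 1350 / 19.43 = 69.4802 hours
Step 2 — range = 69.4802 * 8.1 ≈ 562.79 nautical miles (5 s.f.)

562.79 NM


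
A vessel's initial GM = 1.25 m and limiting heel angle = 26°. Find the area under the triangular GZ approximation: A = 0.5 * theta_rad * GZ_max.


Formula: GZ_max = GM * sin(theta); Area = 0.5 * theta_rad * GZ_max
Step 1 — GZ_max = 1.25 * sin(26°) = 1.25 * 0.438371 = 0.547964 m
Step 2 — theta_rad = 26 * pi/180 = 0.453786 rad
Step 3 — Area = 0.5 * 0.453786 * 0.547964 ≈ 0.12433 m·rad (5 s.f.)

0.12433 m·rad


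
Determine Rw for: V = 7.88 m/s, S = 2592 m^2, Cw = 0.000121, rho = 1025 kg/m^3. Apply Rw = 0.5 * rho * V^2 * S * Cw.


Formula: Rw = 0.5 * rho * V^2 * S * Cw
Step 1 — V^2 = 7.88^2 = 62.0944
Step 2 — 0.5 * rho * V^2 = 0.5 * 1025 * 62.0944 = 31823.38
Step 3 — Rw = 31823.38 * 2592 * 0.000121 ≈ 9980.8 N (5 s.f.)

9980.8 N


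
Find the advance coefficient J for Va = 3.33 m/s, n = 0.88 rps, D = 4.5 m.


Formula: J = Va / (n * D)
Step 1 — n * D = 0.88 * 4.5 = 3.96
Step 2 — J = 3.33 / 3.96 ≈ 0.84091 (5 s.f.)

0.84091


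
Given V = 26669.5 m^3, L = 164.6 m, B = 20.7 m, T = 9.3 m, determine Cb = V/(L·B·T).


Formula: Cb = V / (L * B * T)
Step 1 — L * B * T = 164.6 * 20.7 * 9.3 = 31687.146 m^3
Step 2 — Cb = 26669.5 / 31687.146 ≈ 0.84165 (5 s.f.)

0.84165


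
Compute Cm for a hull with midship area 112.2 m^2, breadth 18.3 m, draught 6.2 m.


Formula: Cm = Am / (B * T)
Step 1 — B * T = 18.3 * 6.2 = 113.46 m^2
Step 2 — Cm = 112.2 / 113.46 ≈ 0.98889 (5 s.f.)

0.98889


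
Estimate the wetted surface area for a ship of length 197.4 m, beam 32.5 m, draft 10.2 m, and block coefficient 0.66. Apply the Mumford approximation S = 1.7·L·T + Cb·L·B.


Formula: S = 1.7*L*T + V/T with V = Cb*L*B*T, i.e. S = L * (1.7*T + Cb*B)
Step 1 — 1.7*T = 1.7 * 10.2 = 17.34 m
Step 2 — Cb*B = 0.66 * 32.5 = 21.45 m
Step 3 — 1.7*T + Cb*B = 17.34 + 21.45 = 38.79 m
Step 4 — S = 197.4 * 38.79 ≈ 7657.1 m^2 (5 s.f.)

7657.1 m^2


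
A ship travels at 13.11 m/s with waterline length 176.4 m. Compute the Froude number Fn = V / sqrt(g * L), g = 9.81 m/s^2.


Formula: Fn = V / sqrt(g * L)
Step 1 — g * L = 9.81 * 176.4 = 1730.484
Step 2 — sqrt(g * L) = sqrt(1730.484) = 41.599087
Step 3 — Fn = 13.11 / 41.599087 ≈ 0.31515 (5 s.f.)

0.31515


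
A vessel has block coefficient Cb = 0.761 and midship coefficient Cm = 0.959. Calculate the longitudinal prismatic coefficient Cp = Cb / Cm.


Formula: Cp = Cb / Cm
Substituting: Cp = 0.761 / 0.959
Result: Cp ≈ 0.79353 (5 s.f.)

0.79353
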